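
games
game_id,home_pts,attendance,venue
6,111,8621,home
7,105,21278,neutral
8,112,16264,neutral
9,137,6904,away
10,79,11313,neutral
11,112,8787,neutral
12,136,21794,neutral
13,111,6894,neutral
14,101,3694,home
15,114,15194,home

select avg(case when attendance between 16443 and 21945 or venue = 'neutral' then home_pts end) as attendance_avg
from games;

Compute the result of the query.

109.1666666667

game_id=6: ✗
game_id=7: ✓ → 105
game_id=8: ✓ → 112
game_id=9: ✗
game_id=10: ✓ → 79
game_id=11: ✓ → 112
game_id=12: ✓ → 136
game_id=13: ✓ → 111
game_id=14: ✗
game_id=15: ✗
attendance_avg = (105 + 112 + 79 + 112 + 136 + 111) / 6 = 109.1666666667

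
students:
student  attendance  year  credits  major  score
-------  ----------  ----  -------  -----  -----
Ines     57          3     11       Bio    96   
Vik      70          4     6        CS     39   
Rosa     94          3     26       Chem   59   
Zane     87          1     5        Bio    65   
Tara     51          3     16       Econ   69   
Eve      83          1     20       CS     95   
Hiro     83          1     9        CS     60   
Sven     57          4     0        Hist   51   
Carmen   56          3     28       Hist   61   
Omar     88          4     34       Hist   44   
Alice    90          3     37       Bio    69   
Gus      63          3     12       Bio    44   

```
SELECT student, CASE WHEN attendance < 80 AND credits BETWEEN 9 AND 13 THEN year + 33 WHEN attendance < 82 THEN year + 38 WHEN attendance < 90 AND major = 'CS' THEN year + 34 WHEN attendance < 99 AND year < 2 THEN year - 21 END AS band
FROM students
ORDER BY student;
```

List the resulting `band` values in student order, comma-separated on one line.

NULL, 41, 35, 36, 35, 36, NULL, NULL, 42, 41, 42, -20

student=Alice: (no match → NULL) → NULL
student=Carmen: attendance < 82 → 41
student=Eve: attendance < 90 AND major = 'CS' → 35
student=Gus: attendance < 80 AND credits BETWEEN 9 AND 13 → 36
student=Hiro: attendance < 90 AND major = 'CS' → 35
student=Ines: attendance < 80 AND credits BETWEEN 9 AND 13 → 36
student=Omar: (no match → NULL) → NULL
student=Rosa: (no match → NULL) → NULL
student=Sven: attendance < 82 → 42
student=Tara: attendance < 82 → 41
student=Vik: attendance < 82 → 42
student=Zane: attendance < 99 AND year < 2 → -20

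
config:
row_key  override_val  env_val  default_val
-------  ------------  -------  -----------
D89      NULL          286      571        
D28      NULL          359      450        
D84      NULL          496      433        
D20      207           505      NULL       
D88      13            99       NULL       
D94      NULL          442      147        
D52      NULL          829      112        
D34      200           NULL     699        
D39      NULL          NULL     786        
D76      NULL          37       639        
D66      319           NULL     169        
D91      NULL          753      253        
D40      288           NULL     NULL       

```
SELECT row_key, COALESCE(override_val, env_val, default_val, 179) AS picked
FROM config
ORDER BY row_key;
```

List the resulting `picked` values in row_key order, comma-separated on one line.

row_key=D20: override_val=207 → 207
row_key=D28: override_val=NULL, env_val=359 → 359
row_key=D34: override_val=200 → 200
row_key=D39: override_val=NULL, env_val=NULL, default_val=786 → 786
row_key=D40: override_val=288 → 288
row_key=D52: override_val=NULL, env_val=829 → 829
row_key=D66: override_val=319 → 319
row_key=D76: override_val=NULL, env_val=37 → 37
row_key=D84: override_val=NULL, env_val=496 → 496
row_key=D88: override_val=13 → 13
row_key=D89: override_val=NULL, env_val=286 → 286
row_key=D91: override_val=NULL, env_val=753 → 753
row_key=D94: override_val=NULL, env_val=442 → 442

207, 359, 200, 786, 288, 829, 319, 37, 496, 13, 286, 753, 442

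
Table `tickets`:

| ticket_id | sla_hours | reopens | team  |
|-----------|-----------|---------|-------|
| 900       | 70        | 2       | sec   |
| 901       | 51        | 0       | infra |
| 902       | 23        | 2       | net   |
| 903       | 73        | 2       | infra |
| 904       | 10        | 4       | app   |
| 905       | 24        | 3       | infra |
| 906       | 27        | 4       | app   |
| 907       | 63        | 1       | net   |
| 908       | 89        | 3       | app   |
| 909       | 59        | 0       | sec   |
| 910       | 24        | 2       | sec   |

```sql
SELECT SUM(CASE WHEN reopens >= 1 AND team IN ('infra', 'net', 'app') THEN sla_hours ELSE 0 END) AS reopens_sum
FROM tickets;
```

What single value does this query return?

ticket_id=900: ✗
ticket_id=901: ✗
ticket_id=902: ✓ → 23
ticket_id=903: ✓ → 73
ticket_id=904: ✓ → 10
ticket_id=905: ✓ → 24
ticket_id=906: ✓ → 27
ticket_id=907: ✓ → 63
ticket_id=908: ✓ → 89
ticket_id=909: ✗
ticket_id=910: ✗
reopens_sum = 23 + 73 + 10 + 24 + 27 + 63 + 89 = 309

309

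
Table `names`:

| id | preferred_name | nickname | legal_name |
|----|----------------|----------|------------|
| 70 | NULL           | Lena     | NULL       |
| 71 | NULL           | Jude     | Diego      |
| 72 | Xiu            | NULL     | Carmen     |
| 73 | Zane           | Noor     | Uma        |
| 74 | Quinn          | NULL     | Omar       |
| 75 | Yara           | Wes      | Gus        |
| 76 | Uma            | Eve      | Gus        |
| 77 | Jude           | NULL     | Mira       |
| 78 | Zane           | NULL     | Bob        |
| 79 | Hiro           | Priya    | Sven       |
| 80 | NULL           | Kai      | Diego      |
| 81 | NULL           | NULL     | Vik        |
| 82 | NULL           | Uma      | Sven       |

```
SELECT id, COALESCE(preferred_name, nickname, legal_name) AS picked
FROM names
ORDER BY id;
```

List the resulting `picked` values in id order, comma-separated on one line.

Lena, Jude, Xiu, Zane, Quinn, Yara, Uma, Jude, Zane, Hiro, Kai, Vik, Uma

id=70: preferred_name=NULL, nickname=Lena → Lena
id=71: preferred_name=NULL, nickname=Jude → Jude
id=72: preferred_name=Xiu → Xiu
id=73: preferred_name=Zane → Zane
id=74: preferred_name=Quinn → Quinn
id=75: preferred_name=Yara → Yara
id=76: preferred_name=Uma → Uma
id=77: preferred_name=Jude → Jude
id=78: preferred_name=Zane → Zane
id=79: preferred_name=Hiro → Hiro
id=80: preferred_name=NULL, nickname=Kai → Kai
id=81: preferred_name=NULL, nickname=NULL, legal_name=Vik → Vik
id=82: preferred_name=NULL, nickname=Uma → Uma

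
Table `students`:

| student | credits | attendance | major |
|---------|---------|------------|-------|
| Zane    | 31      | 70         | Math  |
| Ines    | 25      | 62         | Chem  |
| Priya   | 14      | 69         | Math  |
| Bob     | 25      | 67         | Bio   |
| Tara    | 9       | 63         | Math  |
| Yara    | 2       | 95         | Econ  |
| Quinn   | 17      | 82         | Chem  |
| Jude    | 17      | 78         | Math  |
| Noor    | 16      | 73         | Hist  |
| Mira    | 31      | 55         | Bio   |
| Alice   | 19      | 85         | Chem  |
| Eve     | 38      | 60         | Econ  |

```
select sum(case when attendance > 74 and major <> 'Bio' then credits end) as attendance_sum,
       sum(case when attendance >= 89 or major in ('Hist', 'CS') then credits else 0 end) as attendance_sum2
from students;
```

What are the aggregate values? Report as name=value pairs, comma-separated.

attendance_sum=55, attendance_sum2=18

[attendance_sum: attendance > 74 and major <> 'Bio']
student=Zane: ✗
student=Ines: ✗
student=Priya: ✗
student=Bob: ✗
student=Tara: ✗
student=Yara: ✓ → 2
student=Quinn: ✓ → 17
student=Jude: ✓ → 17
student=Noor: ✗
student=Mira: ✗
student=Alice: ✓ → 19
student=Eve: ✗
attendance_sum = 2 + 17 + 17 + 19 = 55
—
[attendance_sum2: attendance >= 89 or major in ('Hist', 'CS')]
student=Zane: ✗
student=Ines: ✗
student=Priya: ✗
student=Bob: ✗
student=Tara: ✗
student=Yara: ✓ → 2
student=Quinn: ✗
student=Jude: ✗
student=Noor: ✓ → 16
student=Mira: ✗
student=Alice: ✗
student=Eve: ✗
attendance_sum2 = 2 + 16 = 18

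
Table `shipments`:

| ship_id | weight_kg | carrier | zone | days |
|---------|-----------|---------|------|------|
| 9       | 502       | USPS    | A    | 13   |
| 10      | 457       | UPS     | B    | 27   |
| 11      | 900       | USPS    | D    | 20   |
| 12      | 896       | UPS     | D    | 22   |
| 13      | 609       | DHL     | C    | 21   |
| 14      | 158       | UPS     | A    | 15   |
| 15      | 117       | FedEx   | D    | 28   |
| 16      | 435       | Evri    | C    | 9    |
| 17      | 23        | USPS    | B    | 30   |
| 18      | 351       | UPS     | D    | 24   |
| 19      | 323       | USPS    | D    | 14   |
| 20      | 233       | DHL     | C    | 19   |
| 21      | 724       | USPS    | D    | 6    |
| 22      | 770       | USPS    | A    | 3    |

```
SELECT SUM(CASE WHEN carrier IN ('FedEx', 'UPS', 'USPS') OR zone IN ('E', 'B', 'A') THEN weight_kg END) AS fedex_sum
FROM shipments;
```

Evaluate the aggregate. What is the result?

5221

ship_id=9: ✓ → 502
ship_id=10: ✓ → 457
ship_id=11: ✓ → 900
ship_id=12: ✓ → 896
ship_id=13: ✗
ship_id=14: ✓ → 158
ship_id=15: ✓ → 117
ship_id=16: ✗
ship_id=17: ✓ → 23
ship_id=18: ✓ → 351
ship_id=19: ✓ → 323
ship_id=20: ✗
ship_id=21: ✓ → 724
ship_id=22: ✓ → 770
fedex_sum = 502 + 457 + 900 + 896 + 158 + 117 + 23 + 351 + 323 + 724 + 770 = 5221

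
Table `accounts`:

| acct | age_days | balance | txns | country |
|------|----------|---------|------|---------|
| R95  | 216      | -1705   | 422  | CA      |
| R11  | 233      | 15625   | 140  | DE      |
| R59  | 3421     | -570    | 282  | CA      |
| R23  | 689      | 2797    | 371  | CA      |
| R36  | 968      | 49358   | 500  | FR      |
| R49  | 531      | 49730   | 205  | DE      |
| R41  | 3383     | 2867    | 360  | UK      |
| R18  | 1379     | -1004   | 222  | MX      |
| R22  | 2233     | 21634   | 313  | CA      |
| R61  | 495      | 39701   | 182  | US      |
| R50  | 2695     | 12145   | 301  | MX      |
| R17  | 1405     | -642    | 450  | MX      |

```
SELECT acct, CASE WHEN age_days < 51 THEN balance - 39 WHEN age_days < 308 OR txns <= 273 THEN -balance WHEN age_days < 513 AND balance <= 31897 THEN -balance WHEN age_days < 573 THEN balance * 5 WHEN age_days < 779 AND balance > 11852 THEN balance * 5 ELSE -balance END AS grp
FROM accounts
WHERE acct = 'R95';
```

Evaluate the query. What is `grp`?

1705

acct = R95: age_days=216, balance=-1705, txns=422, country=CA.
age_days < 51 → false
age_days < 308 OR txns <= 273 → true → 1705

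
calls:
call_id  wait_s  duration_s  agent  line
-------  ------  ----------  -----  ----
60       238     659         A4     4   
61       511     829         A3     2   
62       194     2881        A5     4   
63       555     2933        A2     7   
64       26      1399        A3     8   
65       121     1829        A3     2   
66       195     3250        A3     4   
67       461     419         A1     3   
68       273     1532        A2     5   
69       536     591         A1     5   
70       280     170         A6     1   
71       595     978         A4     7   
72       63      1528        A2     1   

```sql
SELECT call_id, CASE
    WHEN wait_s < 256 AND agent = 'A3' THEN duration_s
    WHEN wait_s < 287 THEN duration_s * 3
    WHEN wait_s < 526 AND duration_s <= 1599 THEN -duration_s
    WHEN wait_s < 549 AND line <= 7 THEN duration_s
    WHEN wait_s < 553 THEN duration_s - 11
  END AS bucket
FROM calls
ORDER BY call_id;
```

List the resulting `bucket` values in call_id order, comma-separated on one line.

call_id=60: wait_s < 287 → 1977
call_id=61: wait_s < 526 AND duration_s <= 1599 → -829
call_id=62: wait_s < 287 → 8643
call_id=63: (no match → NULL) → NULL
call_id=64: wait_s < 256 AND agent = 'A3' → 1399
call_id=65: wait_s < 256 AND agent = 'A3' → 1829
call_id=66: wait_s < 256 AND agent = 'A3' → 3250
call_id=67: wait_s < 526 AND duration_s <= 1599 → -419
call_id=68: wait_s < 287 → 4596
call_id=69: wait_s < 549 AND line <= 7 → 591
call_id=70: wait_s < 287 → 510
call_id=71: (no match → NULL) → NULL
call_id=72: wait_s < 287 → 4584

1977, -829, 8643, NULL, 1399, 1829, 3250, -419, 4596, 591, 510, NULL, 4584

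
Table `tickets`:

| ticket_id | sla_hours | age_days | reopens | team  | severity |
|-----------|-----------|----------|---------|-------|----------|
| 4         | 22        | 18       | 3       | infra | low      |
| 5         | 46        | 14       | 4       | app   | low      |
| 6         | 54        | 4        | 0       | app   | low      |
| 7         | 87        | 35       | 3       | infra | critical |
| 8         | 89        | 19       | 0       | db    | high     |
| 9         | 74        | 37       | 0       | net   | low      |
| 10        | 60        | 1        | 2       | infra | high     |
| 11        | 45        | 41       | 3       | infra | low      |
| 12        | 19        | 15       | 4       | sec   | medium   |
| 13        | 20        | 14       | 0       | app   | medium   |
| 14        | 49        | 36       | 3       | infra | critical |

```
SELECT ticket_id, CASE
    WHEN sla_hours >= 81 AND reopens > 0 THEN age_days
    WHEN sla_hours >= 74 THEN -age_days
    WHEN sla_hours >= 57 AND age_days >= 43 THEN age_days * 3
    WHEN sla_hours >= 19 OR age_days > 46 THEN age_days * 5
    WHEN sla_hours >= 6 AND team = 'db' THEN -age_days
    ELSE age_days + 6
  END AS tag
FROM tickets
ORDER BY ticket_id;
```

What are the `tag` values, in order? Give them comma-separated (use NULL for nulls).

ticket_id=4: sla_hours >= 19 OR age_days > 46 → 90
ticket_id=5: sla_hours >= 19 OR age_days > 46 → 70
ticket_id=6: sla_hours >= 19 OR age_days > 46 → 20
ticket_id=7: sla_hours >= 81 AND reopens > 0 → 35
ticket_id=8: sla_hours >= 74 → -19
ticket_id=9: sla_hours >= 74 → -37
ticket_id=10: sla_hours >= 19 OR age_days > 46 → 5
ticket_id=11: sla_hours >= 19 OR age_days > 46 → 205
ticket_id=12: sla_hours >= 19 OR age_days > 46 → 75
ticket_id=13: sla_hours >= 19 OR age_days > 46 → 70
ticket_id=14: sla_hours >= 19 OR age_days > 46 → 180

90, 70, 20, 35, -19, -37, 5, 205, 75, 70, 180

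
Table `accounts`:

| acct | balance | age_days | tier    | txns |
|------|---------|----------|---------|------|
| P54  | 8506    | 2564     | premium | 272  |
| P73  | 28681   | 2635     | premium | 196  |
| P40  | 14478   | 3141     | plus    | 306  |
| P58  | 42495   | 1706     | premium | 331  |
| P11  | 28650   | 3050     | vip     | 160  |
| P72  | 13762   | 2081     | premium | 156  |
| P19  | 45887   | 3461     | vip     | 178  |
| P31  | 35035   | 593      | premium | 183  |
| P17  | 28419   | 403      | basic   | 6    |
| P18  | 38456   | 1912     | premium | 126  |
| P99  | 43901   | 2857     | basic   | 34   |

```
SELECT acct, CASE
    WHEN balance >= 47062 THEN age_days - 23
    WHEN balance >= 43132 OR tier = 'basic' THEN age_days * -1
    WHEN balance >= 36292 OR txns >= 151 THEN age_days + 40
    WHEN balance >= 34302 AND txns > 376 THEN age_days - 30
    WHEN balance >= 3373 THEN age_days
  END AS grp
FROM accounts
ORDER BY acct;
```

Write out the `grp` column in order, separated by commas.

acct=P11: balance >= 36292 OR txns >= 151 → 3090
acct=P17: balance >= 43132 OR tier = 'basic' → -403
acct=P18: balance >= 36292 OR txns >= 151 → 1952
acct=P19: balance >= 43132 OR tier = 'basic' → -3461
acct=P31: balance >= 36292 OR txns >= 151 → 633
acct=P40: balance >= 36292 OR txns >= 151 → 3181
acct=P54: balance >= 36292 OR txns >= 151 → 2604
acct=P58: balance >= 36292 OR txns >= 151 → 1746
acct=P72: balance >= 36292 OR txns >= 151 → 2121
acct=P73: balance >= 36292 OR txns >= 151 → 2675
acct=P99: balance >= 43132 OR tier = 'basic' → -2857

3090, -403, 1952, -3461, 633, 3181, 2604, 1746, 2121, 2675, -2857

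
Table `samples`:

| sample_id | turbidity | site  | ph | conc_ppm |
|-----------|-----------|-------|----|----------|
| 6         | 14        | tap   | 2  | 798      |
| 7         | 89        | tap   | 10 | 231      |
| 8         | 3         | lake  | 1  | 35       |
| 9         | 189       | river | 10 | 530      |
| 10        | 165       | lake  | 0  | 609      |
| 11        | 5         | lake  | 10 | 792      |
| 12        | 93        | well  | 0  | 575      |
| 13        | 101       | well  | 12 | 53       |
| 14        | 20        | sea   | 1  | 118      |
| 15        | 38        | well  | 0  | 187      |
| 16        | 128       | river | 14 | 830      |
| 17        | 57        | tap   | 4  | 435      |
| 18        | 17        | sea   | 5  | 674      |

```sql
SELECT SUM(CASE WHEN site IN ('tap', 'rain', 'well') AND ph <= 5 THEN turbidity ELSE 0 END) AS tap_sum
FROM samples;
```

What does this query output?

sample_id=6: ✓ → 14
sample_id=7: ✗
sample_id=8: ✗
sample_id=9: ✗
sample_id=10: ✗
sample_id=11: ✗
sample_id=12: ✓ → 93
sample_id=13: ✗
sample_id=14: ✗
sample_id=15: ✓ → 38
sample_id=16: ✗
sample_id=17: ✓ → 57
sample_id=18: ✗
tap_sum = 14 + 93 + 38 + 57 = 202

202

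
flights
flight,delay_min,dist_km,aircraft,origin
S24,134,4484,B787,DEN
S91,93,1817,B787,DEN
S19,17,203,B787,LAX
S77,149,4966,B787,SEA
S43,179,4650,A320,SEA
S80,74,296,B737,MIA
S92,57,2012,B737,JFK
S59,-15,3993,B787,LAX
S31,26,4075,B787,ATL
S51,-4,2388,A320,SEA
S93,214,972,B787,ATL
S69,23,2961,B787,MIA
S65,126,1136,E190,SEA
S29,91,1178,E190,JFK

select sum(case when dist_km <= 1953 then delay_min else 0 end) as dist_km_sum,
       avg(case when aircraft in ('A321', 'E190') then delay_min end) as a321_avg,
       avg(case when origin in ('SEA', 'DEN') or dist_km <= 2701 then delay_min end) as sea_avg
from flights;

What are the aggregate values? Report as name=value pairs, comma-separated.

dist_km_sum=615, a321_avg=108.5, sea_avg=102.7272727273

[dist_km_sum: dist_km <= 1953]
flight=S24: ✗
flight=S91: ✓ → 93
flight=S19: ✓ → 17
flight=S77: ✗
flight=S43: ✗
flight=S80: ✓ → 74
flight=S92: ✗
flight=S59: ✗
flight=S31: ✗
flight=S51: ✗
flight=S93: ✓ → 214
flight=S69: ✗
flight=S65: ✓ → 126
flight=S29: ✓ → 91
dist_km_sum = 93 + 17 + 74 + 214 + 126 + 91 = 615
—
[a321_avg: aircraft in ('A321', 'E190')]
flight=S24: ✗
flight=S91: ✗
flight=S19: ✗
flight=S77: ✗
flight=S43: ✗
flight=S80: ✗
flight=S92: ✗
flight=S59: ✗
flight=S31: ✗
flight=S51: ✗
flight=S93: ✗
flight=S69: ✗
flight=S65: ✓ → 126
flight=S29: ✓ → 91
a321_avg = (126 + 91) / 2 = 108.5
—
[sea_avg: origin in ('SEA', 'DEN') or dist_km <= 2701]
flight=S24: ✓ → 134
flight=S91: ✓ → 93
flight=S19: ✓ → 17
flight=S77: ✓ → 149
flight=S43: ✓ → 179
flight=S80: ✓ → 74
flight=S92: ✓ → 57
flight=S59: ✗
flight=S31: ✗
flight=S51: ✓ → -4
flight=S93: ✓ → 214
flight=S69: ✗
flight=S65: ✓ → 126
flight=S29: ✓ → 91
sea_avg = (134 + 93 + 17 + 149 + 179 + 74 + 57 + -4 + 214 + 126 + 91) / 11 = 102.7272727273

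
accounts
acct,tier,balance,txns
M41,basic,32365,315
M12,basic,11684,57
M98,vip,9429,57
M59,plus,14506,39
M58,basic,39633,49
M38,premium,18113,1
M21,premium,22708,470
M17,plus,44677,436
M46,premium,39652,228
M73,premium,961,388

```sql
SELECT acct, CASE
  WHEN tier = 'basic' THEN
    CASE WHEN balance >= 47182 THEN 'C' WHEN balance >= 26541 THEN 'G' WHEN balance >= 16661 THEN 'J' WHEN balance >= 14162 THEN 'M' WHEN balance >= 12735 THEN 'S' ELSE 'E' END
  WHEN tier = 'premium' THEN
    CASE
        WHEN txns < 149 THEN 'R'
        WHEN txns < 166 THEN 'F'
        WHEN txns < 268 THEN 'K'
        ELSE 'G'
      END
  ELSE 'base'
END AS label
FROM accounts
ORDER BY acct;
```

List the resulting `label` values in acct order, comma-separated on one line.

acct=M12: tier='basic' → inner[ELSE] → E
acct=M17: tier='plus' → outer ELSE → base
acct=M21: tier='premium' → inner[ELSE] → G
acct=M38: tier='premium' → inner[txns < 149] → R
acct=M41: tier='basic' → inner[balance >= 26541] → G
acct=M46: tier='premium' → inner[txns < 268] → K
acct=M58: tier='basic' → inner[balance >= 26541] → G
acct=M59: tier='plus' → outer ELSE → base
acct=M73: tier='premium' → inner[ELSE] → G
acct=M98: tier='vip' → outer ELSE → base

E, base, G, R, G, K, G, base, G, base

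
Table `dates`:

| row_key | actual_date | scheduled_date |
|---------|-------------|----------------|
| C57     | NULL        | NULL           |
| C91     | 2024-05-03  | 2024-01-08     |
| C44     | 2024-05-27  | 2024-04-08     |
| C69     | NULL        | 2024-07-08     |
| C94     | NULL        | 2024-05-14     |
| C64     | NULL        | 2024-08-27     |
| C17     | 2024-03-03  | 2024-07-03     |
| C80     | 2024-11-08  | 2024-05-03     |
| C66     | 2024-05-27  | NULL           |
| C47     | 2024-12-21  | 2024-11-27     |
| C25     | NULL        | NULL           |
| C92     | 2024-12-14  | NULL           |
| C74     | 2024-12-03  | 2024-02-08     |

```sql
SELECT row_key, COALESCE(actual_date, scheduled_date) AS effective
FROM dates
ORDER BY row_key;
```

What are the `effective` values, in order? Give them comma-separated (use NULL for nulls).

row_key=C17: actual_date=2024-03-03 → 2024-03-03
row_key=C25: actual_date=NULL, scheduled_date=NULL (all NULL) → NULL
row_key=C44: actual_date=2024-05-27 → 2024-05-27
row_key=C47: actual_date=2024-12-21 → 2024-12-21
row_key=C57: actual_date=NULL, scheduled_date=NULL (all NULL) → NULL
row_key=C64: actual_date=NULL, scheduled_date=2024-08-27 → 2024-08-27
row_key=C66: actual_date=2024-05-27 → 2024-05-27
row_key=C69: actual_date=NULL, scheduled_date=2024-07-08 → 2024-07-08
row_key=C74: actual_date=2024-12-03 → 2024-12-03
row_key=C80: actual_date=2024-11-08 → 2024-11-08
row_key=C91: actual_date=2024-05-03 → 2024-05-03
row_key=C92: actual_date=2024-12-14 → 2024-12-14
row_key=C94: actual_date=NULL, scheduled_date=2024-05-14 → 2024-05-14

2024-03-03, NULL, 2024-05-27, 2024-12-21, NULL, 2024-08-27, 2024-05-27, 2024-07-08, 2024-12-03, 2024-11-08, 2024-05-03, 2024-12-14, 2024-05-14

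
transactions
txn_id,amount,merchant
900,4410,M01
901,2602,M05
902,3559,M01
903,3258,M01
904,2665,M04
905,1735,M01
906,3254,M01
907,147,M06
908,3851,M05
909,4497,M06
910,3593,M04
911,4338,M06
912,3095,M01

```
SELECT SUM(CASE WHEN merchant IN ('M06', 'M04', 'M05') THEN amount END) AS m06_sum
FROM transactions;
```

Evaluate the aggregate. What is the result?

txn_id=900: ✗
txn_id=901: ✓ → 2602
txn_id=902: ✗
txn_id=903: ✗
txn_id=904: ✓ → 2665
txn_id=905: ✗
txn_id=906: ✗
txn_id=907: ✓ → 147
txn_id=908: ✓ → 3851
txn_id=909: ✓ → 4497
txn_id=910: ✓ → 3593
txn_id=911: ✓ → 4338
txn_id=912: ✗
m06_sum = 2602 + 2665 + 147 + 3851 + 4497 + 3593 + 4338 = 21693

21693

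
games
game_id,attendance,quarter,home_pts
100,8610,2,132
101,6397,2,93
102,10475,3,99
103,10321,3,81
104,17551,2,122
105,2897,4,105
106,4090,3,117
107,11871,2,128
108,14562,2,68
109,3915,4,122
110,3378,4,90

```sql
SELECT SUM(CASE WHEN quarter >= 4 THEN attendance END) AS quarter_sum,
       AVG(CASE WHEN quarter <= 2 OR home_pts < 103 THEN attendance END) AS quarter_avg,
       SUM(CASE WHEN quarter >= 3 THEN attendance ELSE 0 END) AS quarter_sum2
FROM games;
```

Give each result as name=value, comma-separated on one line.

quarter_sum=10190, quarter_avg=10395.625, quarter_sum2=35076

[quarter_sum: quarter >= 4]
game_id=100: ✗
game_id=101: ✗
game_id=102: ✗
game_id=103: ✗
game_id=104: ✗
game_id=105: ✓ → 2897
game_id=106: ✗
game_id=107: ✗
game_id=108: ✗
game_id=109: ✓ → 3915
game_id=110: ✓ → 3378
quarter_sum = 2897 + 3915 + 3378 = 10190
—
[quarter_avg: quarter <= 2 OR home_pts < 103]
game_id=100: ✓ → 8610
game_id=101: ✓ → 6397
game_id=102: ✓ → 10475
game_id=103: ✓ → 10321
game_id=104: ✓ → 17551
game_id=105: ✗
game_id=106: ✗
game_id=107: ✓ → 11871
game_id=108: ✓ → 14562
game_id=109: ✗
game_id=110: ✓ → 3378
quarter_avg = (8610 + 6397 + 10475 + 10321 + 17551 + 11871 + 14562 + 3378) / 8 = 10395.625
—
[quarter_sum2: quarter >= 3]
game_id=100: ✗
game_id=101: ✗
game_id=102: ✓ → 10475
game_id=103: ✓ → 10321
game_id=104: ✗
game_id=105: ✓ → 2897
game_id=106: ✓ → 4090
game_id=107: ✗
game_id=108: ✗
game_id=109: ✓ → 3915
game_id=110: ✓ → 3378
quarter_sum2 = 10475 + 10321 + 2897 + 4090 + 3915 + 3378 = 35076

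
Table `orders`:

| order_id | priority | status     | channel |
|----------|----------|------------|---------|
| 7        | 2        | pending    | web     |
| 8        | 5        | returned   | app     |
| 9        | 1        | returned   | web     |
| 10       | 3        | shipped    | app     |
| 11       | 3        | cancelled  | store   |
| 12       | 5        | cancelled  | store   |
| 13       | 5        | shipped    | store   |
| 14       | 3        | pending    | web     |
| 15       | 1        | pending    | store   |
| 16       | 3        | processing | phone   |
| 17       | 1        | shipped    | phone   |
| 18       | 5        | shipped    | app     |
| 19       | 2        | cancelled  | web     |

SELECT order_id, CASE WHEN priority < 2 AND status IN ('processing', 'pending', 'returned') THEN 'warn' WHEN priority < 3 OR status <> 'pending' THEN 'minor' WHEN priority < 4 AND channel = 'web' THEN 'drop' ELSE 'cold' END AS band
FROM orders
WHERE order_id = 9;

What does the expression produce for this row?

warn

order_id = 9: priority=1, status=returned, channel=web.
priority < 2 AND status IN ('processing', 'pending', 'returned') → true → warn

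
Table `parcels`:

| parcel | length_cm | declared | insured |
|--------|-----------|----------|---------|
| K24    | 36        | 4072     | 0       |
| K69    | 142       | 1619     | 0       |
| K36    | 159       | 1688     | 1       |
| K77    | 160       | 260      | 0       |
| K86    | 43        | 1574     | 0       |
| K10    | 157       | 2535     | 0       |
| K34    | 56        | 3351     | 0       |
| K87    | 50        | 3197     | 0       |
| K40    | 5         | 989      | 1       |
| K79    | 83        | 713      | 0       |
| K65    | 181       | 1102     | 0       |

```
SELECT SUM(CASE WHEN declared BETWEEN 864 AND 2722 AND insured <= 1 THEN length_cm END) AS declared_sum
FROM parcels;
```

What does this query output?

parcel=K24: ✗
parcel=K69: ✓ → 142
parcel=K36: ✓ → 159
parcel=K77: ✗
parcel=K86: ✓ → 43
parcel=K10: ✓ → 157
parcel=K34: ✗
parcel=K87: ✗
parcel=K40: ✓ → 5
parcel=K79: ✗
parcel=K65: ✓ → 181
declared_sum = 142 + 159 + 43 + 157 + 5 + 181 = 687

687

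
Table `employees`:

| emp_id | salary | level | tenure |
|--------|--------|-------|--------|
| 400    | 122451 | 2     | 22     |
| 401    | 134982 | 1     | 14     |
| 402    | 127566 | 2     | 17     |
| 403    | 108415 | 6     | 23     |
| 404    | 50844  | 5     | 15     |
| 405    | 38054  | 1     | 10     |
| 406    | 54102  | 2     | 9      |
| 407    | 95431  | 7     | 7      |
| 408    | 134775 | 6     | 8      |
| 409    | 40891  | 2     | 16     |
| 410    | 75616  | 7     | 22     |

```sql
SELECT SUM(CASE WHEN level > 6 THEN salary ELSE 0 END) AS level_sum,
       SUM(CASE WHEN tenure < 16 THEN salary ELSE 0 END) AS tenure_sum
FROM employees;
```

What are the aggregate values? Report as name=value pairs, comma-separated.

[level_sum: level > 6]
emp_id=400: ✗
emp_id=401: ✗
emp_id=402: ✗
emp_id=403: ✗
emp_id=404: ✗
emp_id=405: ✗
emp_id=406: ✗
emp_id=407: ✓ → 95431
emp_id=408: ✗
emp_id=409: ✗
emp_id=410: ✓ → 75616
level_sum = 95431 + 75616 = 171047
—
[tenure_sum: tenure < 16]
emp_id=400: ✗
emp_id=401: ✓ → 134982
emp_id=402: ✗
emp_id=403: ✗
emp_id=404: ✓ → 50844
emp_id=405: ✓ → 38054
emp_id=406: ✓ → 54102
emp_id=407: ✓ → 95431
emp_id=408: ✓ → 134775
emp_id=409: ✗
emp_id=410: ✗
tenure_sum = 134982 + 50844 + 38054 + 54102 + 95431 + 134775 = 508188

level_sum=171047, tenure_sum=508188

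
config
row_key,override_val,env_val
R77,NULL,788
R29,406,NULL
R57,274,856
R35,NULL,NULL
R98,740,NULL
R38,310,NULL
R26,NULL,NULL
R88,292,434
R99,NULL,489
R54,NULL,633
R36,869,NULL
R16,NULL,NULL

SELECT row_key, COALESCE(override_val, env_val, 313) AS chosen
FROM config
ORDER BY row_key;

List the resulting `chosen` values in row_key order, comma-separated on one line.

313, 313, 406, 313, 869, 310, 633, 274, 788, 292, 740, 489

row_key=R16: override_val=NULL, env_val=NULL, → literal 313 → 313
row_key=R26: override_val=NULL, env_val=NULL, → literal 313 → 313
row_key=R29: override_val=406 → 406
row_key=R35: override_val=NULL, env_val=NULL, → literal 313 → 313
row_key=R36: override_val=869 → 869
row_key=R38: override_val=310 → 310
row_key=R54: override_val=NULL, env_val=633 → 633
row_key=R57: override_val=274 → 274
row_key=R77: override_val=NULL, env_val=788 → 788
row_key=R88: override_val=292 → 292
row_key=R98: override_val=740 → 740
row_key=R99: override_val=NULL, env_val=489 → 489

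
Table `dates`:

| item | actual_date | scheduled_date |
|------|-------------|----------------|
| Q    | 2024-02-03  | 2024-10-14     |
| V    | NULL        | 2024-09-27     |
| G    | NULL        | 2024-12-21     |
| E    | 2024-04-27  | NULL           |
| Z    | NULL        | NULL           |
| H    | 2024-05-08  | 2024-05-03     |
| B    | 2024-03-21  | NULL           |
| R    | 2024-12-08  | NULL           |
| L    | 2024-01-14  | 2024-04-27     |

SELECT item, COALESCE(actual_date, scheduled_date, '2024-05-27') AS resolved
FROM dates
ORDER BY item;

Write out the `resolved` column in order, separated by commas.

item=B: actual_date=2024-03-21 → 2024-03-21
item=E: actual_date=2024-04-27 → 2024-04-27
item=G: actual_date=NULL, scheduled_date=2024-12-21 → 2024-12-21
item=H: actual_date=2024-05-08 → 2024-05-08
item=L: actual_date=2024-01-14 → 2024-01-14
item=Q: actual_date=2024-02-03 → 2024-02-03
item=R: actual_date=2024-12-08 → 2024-12-08
item=V: actual_date=NULL, scheduled_date=2024-09-27 → 2024-09-27
item=Z: actual_date=NULL, scheduled_date=NULL, → literal 2024-05-27 → 2024-05-27

2024-03-21, 2024-04-27, 2024-12-21, 2024-05-08, 2024-01-14, 2024-02-03, 2024-12-08, 2024-09-27, 2024-05-27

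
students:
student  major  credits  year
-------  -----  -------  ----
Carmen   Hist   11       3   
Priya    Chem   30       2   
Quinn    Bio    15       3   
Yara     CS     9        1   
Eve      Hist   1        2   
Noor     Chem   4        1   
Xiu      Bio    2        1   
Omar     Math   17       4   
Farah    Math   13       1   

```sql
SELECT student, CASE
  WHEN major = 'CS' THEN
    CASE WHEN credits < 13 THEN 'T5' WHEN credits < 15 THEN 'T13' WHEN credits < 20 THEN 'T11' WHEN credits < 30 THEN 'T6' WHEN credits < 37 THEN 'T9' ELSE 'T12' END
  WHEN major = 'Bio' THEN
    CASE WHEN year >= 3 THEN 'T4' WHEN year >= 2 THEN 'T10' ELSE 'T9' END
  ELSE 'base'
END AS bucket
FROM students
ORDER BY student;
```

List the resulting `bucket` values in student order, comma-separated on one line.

student=Carmen: major='Hist' → outer ELSE → base
student=Eve: major='Hist' → outer ELSE → base
student=Farah: major='Math' → outer ELSE → base
student=Noor: major='Chem' → outer ELSE → base
student=Omar: major='Math' → outer ELSE → base
student=Priya: major='Chem' → outer ELSE → base
student=Quinn: major='Bio' → inner[year >= 3] → T4
student=Xiu: major='Bio' → inner[ELSE] → T9
student=Yara: major='CS' → inner[credits < 13] → T5

base, base, base, base, base, base, T4, T9, T5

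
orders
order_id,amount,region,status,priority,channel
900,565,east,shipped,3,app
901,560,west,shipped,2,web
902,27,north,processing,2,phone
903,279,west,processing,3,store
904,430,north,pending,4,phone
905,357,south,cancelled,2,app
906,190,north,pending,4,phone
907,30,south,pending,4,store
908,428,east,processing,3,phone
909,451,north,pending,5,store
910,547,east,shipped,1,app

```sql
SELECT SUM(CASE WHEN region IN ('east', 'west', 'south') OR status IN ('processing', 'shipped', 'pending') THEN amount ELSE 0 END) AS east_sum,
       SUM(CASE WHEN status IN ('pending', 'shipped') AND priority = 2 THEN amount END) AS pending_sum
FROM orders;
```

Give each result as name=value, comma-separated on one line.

[east_sum: region IN ('east', 'west', 'south') OR status IN ('processing', 'shipped', 'pending')]
order_id=900: ✓ → 565
order_id=901: ✓ → 560
order_id=902: ✓ → 27
order_id=903: ✓ → 279
order_id=904: ✓ → 430
order_id=905: ✓ → 357
order_id=906: ✓ → 190
order_id=907: ✓ → 30
order_id=908: ✓ → 428
order_id=909: ✓ → 451
order_id=910: ✓ → 547
east_sum = 565 + 560 + 27 + 279 + 430 + 357 + 190 + 30 + 428 + 451 + 547 = 3864
—
[pending_sum: status IN ('pending', 'shipped') AND priority = 2]
order_id=900: ✗
order_id=901: ✓ → 560
order_id=902: ✗
order_id=903: ✗
order_id=904: ✗
order_id=905: ✗
order_id=906: ✗
order_id=907: ✗
order_id=908: ✗
order_id=909: ✗
order_id=910: ✗
pending_sum = 560

east_sum=3864, pending_sum=560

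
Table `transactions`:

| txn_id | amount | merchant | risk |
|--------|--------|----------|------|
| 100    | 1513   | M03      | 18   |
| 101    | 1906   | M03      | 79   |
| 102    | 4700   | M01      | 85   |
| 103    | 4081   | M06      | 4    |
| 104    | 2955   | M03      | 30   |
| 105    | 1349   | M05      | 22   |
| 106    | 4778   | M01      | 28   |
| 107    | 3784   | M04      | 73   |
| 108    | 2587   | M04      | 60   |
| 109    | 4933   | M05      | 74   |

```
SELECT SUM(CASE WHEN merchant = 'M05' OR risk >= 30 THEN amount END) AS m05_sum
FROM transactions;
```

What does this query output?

22214

txn_id=100: ✗
txn_id=101: ✓ → 1906
txn_id=102: ✓ → 4700
txn_id=103: ✗
txn_id=104: ✓ → 2955
txn_id=105: ✓ → 1349
txn_id=106: ✗
txn_id=107: ✓ → 3784
txn_id=108: ✓ → 2587
txn_id=109: ✓ → 4933
m05_sum = 1906 + 4700 + 2955 + 1349 + 3784 + 2587 + 4933 = 22214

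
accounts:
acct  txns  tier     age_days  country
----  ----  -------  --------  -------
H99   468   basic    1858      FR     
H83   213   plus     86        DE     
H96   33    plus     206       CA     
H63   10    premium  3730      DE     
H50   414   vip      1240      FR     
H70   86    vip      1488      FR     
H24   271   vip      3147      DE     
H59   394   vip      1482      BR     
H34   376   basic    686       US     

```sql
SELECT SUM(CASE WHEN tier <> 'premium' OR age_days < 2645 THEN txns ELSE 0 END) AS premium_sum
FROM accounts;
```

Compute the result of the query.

acct=H99: ✓ → 468
acct=H83: ✓ → 213
acct=H96: ✓ → 33
acct=H63: ✗
acct=H50: ✓ → 414
acct=H70: ✓ → 86
acct=H24: ✓ → 271
acct=H59: ✓ → 394
acct=H34: ✓ → 376
premium_sum = 468 + 213 + 33 + 414 + 86 + 271 + 394 + 376 = 2255

2255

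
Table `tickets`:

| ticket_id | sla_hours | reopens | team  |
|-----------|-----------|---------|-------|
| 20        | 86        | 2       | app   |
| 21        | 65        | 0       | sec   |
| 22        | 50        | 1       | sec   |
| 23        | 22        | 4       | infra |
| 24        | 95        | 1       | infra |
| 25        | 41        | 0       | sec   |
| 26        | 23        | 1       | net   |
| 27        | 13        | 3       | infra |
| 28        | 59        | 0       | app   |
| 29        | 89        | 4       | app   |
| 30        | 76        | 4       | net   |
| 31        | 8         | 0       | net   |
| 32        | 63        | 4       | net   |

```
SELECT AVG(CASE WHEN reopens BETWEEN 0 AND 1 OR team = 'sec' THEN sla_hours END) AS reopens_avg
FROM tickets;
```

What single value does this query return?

ticket_id=20: ✗
ticket_id=21: ✓ → 65
ticket_id=22: ✓ → 50
ticket_id=23: ✗
ticket_id=24: ✓ → 95
ticket_id=25: ✓ → 41
ticket_id=26: ✓ → 23
ticket_id=27: ✗
ticket_id=28: ✓ → 59
ticket_id=29: ✗
ticket_id=30: ✗
ticket_id=31: ✓ → 8
ticket_id=32: ✗
reopens_avg = (65 + 50 + 95 + 41 + 23 + 59 + 8) / 7 = 48.7142857143

48.7142857143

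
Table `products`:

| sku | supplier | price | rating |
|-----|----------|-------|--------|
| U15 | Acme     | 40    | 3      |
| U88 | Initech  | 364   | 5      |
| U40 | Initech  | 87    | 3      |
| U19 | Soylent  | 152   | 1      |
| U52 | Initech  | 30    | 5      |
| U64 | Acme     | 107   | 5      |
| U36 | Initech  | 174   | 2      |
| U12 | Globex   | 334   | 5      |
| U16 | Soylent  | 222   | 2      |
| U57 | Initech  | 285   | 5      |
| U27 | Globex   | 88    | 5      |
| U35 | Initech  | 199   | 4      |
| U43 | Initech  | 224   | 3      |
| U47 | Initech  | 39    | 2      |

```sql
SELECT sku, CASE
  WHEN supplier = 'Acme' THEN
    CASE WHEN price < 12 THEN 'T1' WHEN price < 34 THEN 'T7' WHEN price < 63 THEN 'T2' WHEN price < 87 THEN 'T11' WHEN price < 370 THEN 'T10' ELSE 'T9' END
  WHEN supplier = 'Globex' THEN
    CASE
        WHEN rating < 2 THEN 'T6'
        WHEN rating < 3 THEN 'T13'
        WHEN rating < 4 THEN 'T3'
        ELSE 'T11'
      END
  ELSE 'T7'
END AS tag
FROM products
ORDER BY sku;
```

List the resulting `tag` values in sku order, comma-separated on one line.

sku=U12: supplier='Globex' → inner[ELSE] → T11
sku=U15: supplier='Acme' → inner[price < 63] → T2
sku=U16: supplier='Soylent' → outer ELSE → T7
sku=U19: supplier='Soylent' → outer ELSE → T7
sku=U27: supplier='Globex' → inner[ELSE] → T11
sku=U35: supplier='Initech' → outer ELSE → T7
sku=U36: supplier='Initech' → outer ELSE → T7
sku=U40: supplier='Initech' → outer ELSE → T7
sku=U43: supplier='Initech' → outer ELSE → T7
sku=U47: supplier='Initech' → outer ELSE → T7
sku=U52: supplier='Initech' → outer ELSE → T7
sku=U57: supplier='Initech' → outer ELSE → T7
sku=U64: supplier='Acme' → inner[price < 370] → T10
sku=U88: supplier='Initech' → outer ELSE → T7

T11, T2, T7, T7, T11, T7, T7, T7, T7, T7, T7, T7, T10, T7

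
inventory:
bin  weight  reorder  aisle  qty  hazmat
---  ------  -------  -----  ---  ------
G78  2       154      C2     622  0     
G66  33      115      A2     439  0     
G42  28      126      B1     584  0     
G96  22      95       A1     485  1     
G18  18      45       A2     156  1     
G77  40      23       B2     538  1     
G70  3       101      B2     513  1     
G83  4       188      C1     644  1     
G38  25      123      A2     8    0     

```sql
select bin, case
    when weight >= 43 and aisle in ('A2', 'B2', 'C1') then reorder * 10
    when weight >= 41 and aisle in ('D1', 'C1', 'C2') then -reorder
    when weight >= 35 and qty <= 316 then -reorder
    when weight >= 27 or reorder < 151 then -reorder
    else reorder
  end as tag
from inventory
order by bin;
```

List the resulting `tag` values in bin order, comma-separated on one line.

-45, -123, -126, -115, -101, -23, 154, 188, -95

bin=G18: weight >= 27 or reorder < 151 → -45
bin=G38: weight >= 27 or reorder < 151 → -123
bin=G42: weight >= 27 or reorder < 151 → -126
bin=G66: weight >= 27 or reorder < 151 → -115
bin=G70: weight >= 27 or reorder < 151 → -101
bin=G77: weight >= 27 or reorder < 151 → -23
bin=G78: ELSE → 154
bin=G83: ELSE → 188
bin=G96: weight >= 27 or reorder < 151 → -95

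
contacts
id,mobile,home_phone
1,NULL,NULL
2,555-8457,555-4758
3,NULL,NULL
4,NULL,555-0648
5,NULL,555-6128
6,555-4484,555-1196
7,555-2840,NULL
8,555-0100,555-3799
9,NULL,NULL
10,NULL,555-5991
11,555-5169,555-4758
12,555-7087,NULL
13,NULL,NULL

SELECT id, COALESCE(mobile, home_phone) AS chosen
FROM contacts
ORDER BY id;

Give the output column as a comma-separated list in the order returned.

NULL, 555-8457, NULL, 555-0648, 555-6128, 555-4484, 555-2840, 555-0100, NULL, 555-5991, 555-5169, 555-7087, NULL

id=1: mobile=NULL, home_phone=NULL (all NULL) → NULL
id=2: mobile=555-8457 → 555-8457
id=3: mobile=NULL, home_phone=NULL (all NULL) → NULL
id=4: mobile=NULL, home_phone=555-0648 → 555-0648
id=5: mobile=NULL, home_phone=555-6128 → 555-6128
id=6: mobile=555-4484 → 555-4484
id=7: mobile=555-2840 → 555-2840
id=8: mobile=555-0100 → 555-0100
id=9: mobile=NULL, home_phone=NULL (all NULL) → NULL
id=10: mobile=NULL, home_phone=555-5991 → 555-5991
id=11: mobile=555-5169 → 555-5169
id=12: mobile=555-7087 → 555-7087
id=13: mobile=NULL, home_phone=NULL (all NULL) → NULL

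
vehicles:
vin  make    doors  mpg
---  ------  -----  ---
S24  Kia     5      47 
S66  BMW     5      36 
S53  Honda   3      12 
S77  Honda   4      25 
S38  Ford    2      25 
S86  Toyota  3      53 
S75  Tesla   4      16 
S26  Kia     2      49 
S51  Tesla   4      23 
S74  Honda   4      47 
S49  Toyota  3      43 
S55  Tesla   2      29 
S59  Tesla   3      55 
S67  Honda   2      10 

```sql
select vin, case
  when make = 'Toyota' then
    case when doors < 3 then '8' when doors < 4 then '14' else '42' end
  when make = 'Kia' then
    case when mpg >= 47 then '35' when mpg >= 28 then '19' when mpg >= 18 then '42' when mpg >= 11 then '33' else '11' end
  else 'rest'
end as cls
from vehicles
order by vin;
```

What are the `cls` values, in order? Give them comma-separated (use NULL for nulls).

35, 35, rest, 14, rest, rest, rest, rest, rest, rest, rest, rest, rest, 14

vin=S24: make='Kia' → inner[mpg >= 47] → 35
vin=S26: make='Kia' → inner[mpg >= 47] → 35
vin=S38: make='Ford' → outer ELSE → rest
vin=S49: make='Toyota' → inner[doors < 4] → 14
vin=S51: make='Tesla' → outer ELSE → rest
vin=S53: make='Honda' → outer ELSE → rest
vin=S55: make='Tesla' → outer ELSE → rest
vin=S59: make='Tesla' → outer ELSE → rest
vin=S66: make='BMW' → outer ELSE → rest
vin=S67: make='Honda' → outer ELSE → rest
vin=S74: make='Honda' → outer ELSE → rest
vin=S75: make='Tesla' → outer ELSE → rest
vin=S77: make='Honda' → outer ELSE → rest
vin=S86: make='Toyota' → inner[doors < 4] → 14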